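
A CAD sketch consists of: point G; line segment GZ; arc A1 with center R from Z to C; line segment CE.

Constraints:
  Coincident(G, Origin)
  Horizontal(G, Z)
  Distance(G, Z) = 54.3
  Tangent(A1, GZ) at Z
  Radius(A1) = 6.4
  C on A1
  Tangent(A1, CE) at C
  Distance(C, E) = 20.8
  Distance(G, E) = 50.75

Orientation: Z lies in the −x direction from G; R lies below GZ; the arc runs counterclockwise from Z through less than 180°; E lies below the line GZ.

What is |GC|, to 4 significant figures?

59.79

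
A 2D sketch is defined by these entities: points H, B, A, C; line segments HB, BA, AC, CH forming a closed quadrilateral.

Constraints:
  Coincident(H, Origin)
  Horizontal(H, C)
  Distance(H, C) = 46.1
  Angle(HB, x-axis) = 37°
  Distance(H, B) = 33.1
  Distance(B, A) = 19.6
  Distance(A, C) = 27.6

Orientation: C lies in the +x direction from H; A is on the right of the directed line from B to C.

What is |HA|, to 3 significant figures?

18.7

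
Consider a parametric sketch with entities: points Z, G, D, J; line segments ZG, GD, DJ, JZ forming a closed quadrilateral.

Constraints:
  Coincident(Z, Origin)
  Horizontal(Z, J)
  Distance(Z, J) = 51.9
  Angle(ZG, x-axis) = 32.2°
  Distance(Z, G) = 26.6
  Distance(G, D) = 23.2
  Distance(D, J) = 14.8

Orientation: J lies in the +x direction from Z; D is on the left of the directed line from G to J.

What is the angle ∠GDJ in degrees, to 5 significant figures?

116.60°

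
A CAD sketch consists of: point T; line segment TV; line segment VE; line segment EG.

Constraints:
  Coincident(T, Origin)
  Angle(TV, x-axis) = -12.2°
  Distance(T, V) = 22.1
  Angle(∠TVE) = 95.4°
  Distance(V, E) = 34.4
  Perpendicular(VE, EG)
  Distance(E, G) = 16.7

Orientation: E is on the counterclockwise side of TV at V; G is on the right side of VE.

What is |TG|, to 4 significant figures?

53.18

T is at the origin; TV runs at -12.2° with length 22.1, so V = 22.1·(cos -12.2°, sin -12.2°) = (21.60, -4.670). ∠TVE = 95.4°, so VE runs at -12.2° + (180° − 95.4°) = 72.40° from the x-axis; with |VE| = 34.4, E = V + 34.4·(cos 72.40°, sin 72.40°) = (32.00, 28.12). The perpendicularity gives EG at right angles to VE; with |EG| = 16.7 on the right of VE, G = E + 16.7·(0.9532, -0.3024) = (47.92, 23.07). Then |TG| = |G − T| = 53.18.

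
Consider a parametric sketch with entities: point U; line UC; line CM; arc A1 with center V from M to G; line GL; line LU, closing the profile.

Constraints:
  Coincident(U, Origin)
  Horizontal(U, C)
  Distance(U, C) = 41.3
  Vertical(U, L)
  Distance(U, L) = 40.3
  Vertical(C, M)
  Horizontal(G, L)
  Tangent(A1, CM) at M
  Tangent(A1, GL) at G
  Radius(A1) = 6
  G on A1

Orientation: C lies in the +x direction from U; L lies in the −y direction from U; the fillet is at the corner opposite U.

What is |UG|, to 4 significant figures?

53.57

U is at the origin; U and C share the same y with |UC| = 41.3 and C on the +x side, so C = (41.30, 0.000). U and L share the same x with |UL| = 40.3 and L on the −y side, so L = (0.000, -40.30). The virtual corner opposite U is at (41.30, -40.30). Since A1 is tangent to CM there, VM ⟂ CM and the tangent condition forces VG to be normal to GL, with radius 6.0, so the center V sits 6.0 in from both sides at V = (35.30, -34.30). That places the tangent points at M = (41.30, -34.30) on CM and G = (35.30, -40.30) on GL. Then |UG| = |G − U| = 53.57.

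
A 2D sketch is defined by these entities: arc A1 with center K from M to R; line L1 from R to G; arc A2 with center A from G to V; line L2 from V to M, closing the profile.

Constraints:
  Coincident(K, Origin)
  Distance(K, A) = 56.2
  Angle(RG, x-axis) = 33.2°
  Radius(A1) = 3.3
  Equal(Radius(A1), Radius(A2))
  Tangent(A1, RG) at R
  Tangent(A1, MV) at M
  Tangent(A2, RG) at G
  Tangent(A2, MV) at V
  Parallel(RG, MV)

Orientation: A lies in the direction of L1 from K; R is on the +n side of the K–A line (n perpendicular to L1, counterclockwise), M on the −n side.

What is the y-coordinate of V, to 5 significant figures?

28.012

Tangency of A1 to both parallel lines with radius 3.3 puts R and M at K ± 3.3·n: R = (-1.8070, 2.7613), M = (1.8070, -2.7613). Equal radii place G and V the same way about A: G = A + 3.3·n = (45.219, 33.534), V = A − 3.3·n = (48.833, 28.012). So V.y = 28.012.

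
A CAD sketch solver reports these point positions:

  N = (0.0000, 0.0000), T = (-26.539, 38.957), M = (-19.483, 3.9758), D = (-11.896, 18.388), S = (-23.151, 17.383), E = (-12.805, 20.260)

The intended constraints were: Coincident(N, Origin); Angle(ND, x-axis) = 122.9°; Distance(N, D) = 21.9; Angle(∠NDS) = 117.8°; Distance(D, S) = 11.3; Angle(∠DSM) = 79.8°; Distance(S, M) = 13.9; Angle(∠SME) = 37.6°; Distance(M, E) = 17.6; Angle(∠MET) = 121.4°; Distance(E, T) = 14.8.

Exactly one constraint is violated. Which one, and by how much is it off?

Distance(E, T) = 14.8 — off by 8.40.

N = (0.00, 0.00) ✓; ND at 122.9° ✓; |ND| = 21.90 ✓; ∠NDS = 117.8° ✓; |DS| = 11.30 ✓; ∠DSM = 79.80° ✓; |SM| = 13.90 ✓; ∠SME = 37.60° ✓; |ME| = 17.60 ✓; ∠MET = 121.4° ✓; |ET| = 23.20 ✗.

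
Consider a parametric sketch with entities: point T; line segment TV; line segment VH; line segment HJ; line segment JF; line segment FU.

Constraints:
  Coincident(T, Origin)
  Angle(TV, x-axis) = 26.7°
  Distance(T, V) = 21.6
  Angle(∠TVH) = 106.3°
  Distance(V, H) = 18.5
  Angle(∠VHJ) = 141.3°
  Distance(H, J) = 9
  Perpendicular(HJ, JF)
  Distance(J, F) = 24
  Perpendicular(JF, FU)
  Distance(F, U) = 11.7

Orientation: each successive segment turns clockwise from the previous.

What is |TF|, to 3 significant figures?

17.0

T is at the origin; TV runs at 26.7° with length 21.6, so V = (19.3, 9.71). ∠TVH = 106.3° gives VH at -47.0° from the x-axis; with |VH| = 18.5, H = (31.9, -3.82). ∠VHJ = 141.3° gives HJ at -85.7° from the x-axis; with |HJ| = 9.0, J = (32.6, -12.8). HJ is perpendicular to JF, so JF runs at -176°; with |JF| = 24.0, F = (8.66, -14.6). Then |TF| = |F − T| = 17.0.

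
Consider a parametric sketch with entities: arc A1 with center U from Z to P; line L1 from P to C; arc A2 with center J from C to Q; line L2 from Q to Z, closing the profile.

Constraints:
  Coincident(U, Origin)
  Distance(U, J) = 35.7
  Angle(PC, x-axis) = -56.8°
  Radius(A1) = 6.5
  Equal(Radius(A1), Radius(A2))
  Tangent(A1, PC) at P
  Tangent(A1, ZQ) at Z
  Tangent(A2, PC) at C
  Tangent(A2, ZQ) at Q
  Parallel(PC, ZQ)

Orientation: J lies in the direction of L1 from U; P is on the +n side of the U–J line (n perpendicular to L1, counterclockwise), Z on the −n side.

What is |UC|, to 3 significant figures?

36.3

The slot axis is L1's direction at -56.8°, so u = (cos -56.8°, sin -56.8°) = (0.548, -0.837) and n = (−sin -56.8°, cos -56.8°) = (0.837, 0.548). U is at the origin and J lies 35.7 along u from U, so J = 35.7·u = (19.5, -29.9). Tangency of A1 to both parallel lines with radius 6.5 puts P and Z at U ± 6.5·n: P = (5.44, 3.56), Z = (-5.44, -3.56). Equal radii place C and Q the same way about J: C = J + 6.5·n = (25.0, -26.3), Q = J − 6.5·n = (14.1, -33.4). Then |UC| = |C − U| = 36.3.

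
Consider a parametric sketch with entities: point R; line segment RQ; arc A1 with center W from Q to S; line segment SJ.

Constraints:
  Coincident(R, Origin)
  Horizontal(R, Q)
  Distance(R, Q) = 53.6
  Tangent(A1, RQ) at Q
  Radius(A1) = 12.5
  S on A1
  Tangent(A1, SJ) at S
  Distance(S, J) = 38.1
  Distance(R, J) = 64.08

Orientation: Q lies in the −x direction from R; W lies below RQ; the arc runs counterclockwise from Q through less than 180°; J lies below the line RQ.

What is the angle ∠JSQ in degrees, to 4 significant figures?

115.9°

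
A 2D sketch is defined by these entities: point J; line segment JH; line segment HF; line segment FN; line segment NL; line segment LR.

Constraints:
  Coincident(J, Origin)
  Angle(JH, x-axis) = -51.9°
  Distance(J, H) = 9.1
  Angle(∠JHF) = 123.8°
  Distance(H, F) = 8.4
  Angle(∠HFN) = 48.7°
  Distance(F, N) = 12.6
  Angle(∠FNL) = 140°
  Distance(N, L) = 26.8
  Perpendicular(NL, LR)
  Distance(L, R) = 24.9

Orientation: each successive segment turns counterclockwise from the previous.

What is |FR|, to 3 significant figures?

40.1

J is at the origin; JH runs at -51.9° with length 9.1, so H = (5.62, -7.16). ∠JHF = 123.8° gives HF at 4.30° from the x-axis; with |HF| = 8.4, F = (14.0, -6.53). ∠HFN = 48.7° gives FN at 136° from the x-axis; with |FN| = 12.6, N = (4.99, 2.28). ∠FNL = 140.0° gives NL at 176° from the x-axis; with |NL| = 26.8, L = (-21.7, 4.34). The perpendicularity gives LR at right angles to NL, so LR runs at -94.4°; with |LR| = 24.9, R = (-23.6, -20.5). Then |FR| = |R − F| = 40.1.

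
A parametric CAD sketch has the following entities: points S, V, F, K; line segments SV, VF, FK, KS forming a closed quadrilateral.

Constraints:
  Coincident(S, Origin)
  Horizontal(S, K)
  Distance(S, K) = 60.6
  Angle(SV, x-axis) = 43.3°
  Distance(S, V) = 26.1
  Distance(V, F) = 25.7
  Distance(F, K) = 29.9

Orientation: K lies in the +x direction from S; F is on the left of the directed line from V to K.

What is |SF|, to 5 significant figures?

50.270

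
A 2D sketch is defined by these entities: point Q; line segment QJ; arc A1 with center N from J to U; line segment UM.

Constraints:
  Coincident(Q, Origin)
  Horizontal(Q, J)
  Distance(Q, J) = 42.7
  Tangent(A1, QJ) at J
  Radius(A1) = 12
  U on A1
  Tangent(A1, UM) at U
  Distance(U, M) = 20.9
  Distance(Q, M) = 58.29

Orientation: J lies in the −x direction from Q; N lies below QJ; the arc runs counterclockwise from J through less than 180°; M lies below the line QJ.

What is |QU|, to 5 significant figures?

56.294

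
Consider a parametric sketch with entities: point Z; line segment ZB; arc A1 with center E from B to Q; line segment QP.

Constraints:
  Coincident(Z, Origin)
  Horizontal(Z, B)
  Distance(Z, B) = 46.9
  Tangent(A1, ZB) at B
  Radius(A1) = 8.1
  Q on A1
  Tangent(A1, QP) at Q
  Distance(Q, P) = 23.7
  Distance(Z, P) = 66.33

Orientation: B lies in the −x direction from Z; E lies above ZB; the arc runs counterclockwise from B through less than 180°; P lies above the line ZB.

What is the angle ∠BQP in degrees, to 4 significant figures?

110.9°

Checks: |EQ| = 8.100 ✓; ∠(EQ, QP) = 90.00° ✓; |QP| = 23.70 ✓; |ZP| = 66.33 ✓.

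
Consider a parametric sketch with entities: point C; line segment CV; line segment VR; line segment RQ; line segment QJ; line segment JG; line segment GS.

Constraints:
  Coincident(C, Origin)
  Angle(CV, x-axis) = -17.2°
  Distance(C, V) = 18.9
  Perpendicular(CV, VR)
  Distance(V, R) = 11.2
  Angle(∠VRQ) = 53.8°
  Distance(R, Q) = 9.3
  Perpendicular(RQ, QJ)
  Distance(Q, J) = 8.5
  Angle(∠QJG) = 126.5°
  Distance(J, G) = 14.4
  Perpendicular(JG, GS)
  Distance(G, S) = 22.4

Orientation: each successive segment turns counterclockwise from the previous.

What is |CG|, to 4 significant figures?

30.84

RQ is perpendicular to QJ, so QJ runs at -71.00°; with |QJ| = 8.5, J = (15.34, -5.954). ∠QJG = 126.5° gives JG at -17.50° from the x-axis; with |JG| = 14.4, G = (29.07, -10.28). Then |CG| = |G − C| = 30.84.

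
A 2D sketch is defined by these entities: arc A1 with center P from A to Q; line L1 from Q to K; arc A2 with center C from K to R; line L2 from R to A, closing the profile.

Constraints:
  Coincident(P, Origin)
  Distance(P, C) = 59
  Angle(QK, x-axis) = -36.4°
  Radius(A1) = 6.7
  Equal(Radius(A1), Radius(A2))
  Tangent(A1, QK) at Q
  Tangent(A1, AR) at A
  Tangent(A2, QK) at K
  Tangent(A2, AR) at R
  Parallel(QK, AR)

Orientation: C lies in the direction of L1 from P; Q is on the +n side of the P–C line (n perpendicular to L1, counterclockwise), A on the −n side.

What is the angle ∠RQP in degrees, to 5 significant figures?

77.204°

The slot axis is L1's direction at -36.4°, so u = (cos -36.4°, sin -36.4°) = (0.80489, -0.59342) and n = (−sin -36.4°, cos -36.4°) = (0.59342, 0.80489). P is at the origin and C lies 59.0 along u from P, so C = 59.0·u = (47.489, -35.012). Tangency of A1 to both parallel lines with radius 6.7 puts Q and A at P ± 6.7·n: Q = (3.9759, 5.3928), A = (-3.9759, -5.3928). Equal radii place K and R the same way about C: K = C + 6.7·n = (51.465, -29.619), R = C − 6.7·n = (43.513, -40.405). Then cos ∠RQP = QR·QP / (|QR||QP|), giving 77.204°.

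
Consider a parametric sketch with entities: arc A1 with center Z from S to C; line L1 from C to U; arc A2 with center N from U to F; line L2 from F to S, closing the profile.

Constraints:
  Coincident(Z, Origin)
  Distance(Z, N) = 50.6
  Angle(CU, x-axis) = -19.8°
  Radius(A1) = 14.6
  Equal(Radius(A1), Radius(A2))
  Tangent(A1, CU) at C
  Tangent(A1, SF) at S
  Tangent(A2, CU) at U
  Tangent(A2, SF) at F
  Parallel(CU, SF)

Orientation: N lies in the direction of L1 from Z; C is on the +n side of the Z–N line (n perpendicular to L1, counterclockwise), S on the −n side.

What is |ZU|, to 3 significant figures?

52.7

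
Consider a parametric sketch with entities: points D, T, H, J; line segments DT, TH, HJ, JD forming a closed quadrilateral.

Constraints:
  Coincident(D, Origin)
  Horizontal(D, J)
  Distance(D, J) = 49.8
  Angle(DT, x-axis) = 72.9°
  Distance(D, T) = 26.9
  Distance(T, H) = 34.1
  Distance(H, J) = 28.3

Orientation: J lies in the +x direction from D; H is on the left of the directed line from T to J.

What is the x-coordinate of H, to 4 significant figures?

41.98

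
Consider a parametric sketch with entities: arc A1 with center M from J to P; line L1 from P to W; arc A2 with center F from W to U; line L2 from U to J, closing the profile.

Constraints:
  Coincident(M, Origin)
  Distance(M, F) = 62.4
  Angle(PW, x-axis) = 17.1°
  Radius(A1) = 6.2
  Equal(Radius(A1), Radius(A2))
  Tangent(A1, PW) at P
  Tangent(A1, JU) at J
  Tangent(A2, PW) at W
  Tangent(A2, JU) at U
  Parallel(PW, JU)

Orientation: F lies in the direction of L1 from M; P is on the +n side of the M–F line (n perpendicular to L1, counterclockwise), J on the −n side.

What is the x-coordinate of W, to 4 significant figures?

57.82

The slot axis is L1's direction at 17.1°, so u = (cos 17.1°, sin 17.1°) = (0.9558, 0.2940) and n = (−sin 17.1°, cos 17.1°) = (-0.2940, 0.9558). M is at the origin and F lies 62.4 along u from M, so F = 62.4·u = (59.64, 18.35). Tangency of A1 to both parallel lines with radius 6.2 puts P and J at M ± 6.2·n: P = (-1.823, 5.926), J = (1.823, -5.926). Equal radii place W and U the same way about F: W = F + 6.2·n = (57.82, 24.27), U = F − 6.2·n = (61.46, 12.42). So W.x = 57.82.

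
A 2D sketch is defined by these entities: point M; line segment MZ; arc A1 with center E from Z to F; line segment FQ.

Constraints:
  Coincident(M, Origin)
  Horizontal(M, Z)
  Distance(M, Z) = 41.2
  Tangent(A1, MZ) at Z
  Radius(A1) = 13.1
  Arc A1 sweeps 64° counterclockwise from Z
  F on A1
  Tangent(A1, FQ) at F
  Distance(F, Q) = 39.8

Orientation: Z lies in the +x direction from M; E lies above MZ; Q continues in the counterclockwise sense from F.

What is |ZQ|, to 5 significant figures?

52.096

M is at the origin; MZ is horizontal with |MZ| = 41.2 and Z on the +x side, so Z = (41.200, 0.0000). Tangency of A1 to MZ means the radius EZ is perpendicular to MZ, so E = Z + (0, 13.1) = (41.200, 13.100). On A1, Z sits at bearing -90° from E; a 64° counterclockwise sweep puts F at bearing -26°, so F = E + 13.1·(cos -26°, sin -26°) = (52.974, 7.3573). Tangency of A1 to FQ means the radius EF is perpendicular to FQ, so FQ runs along (−sin -26°, cos -26°); with |FQ| = 39.8, Q = (70.421, 43.129). Then |ZQ| = |Q − Z| = 52.096.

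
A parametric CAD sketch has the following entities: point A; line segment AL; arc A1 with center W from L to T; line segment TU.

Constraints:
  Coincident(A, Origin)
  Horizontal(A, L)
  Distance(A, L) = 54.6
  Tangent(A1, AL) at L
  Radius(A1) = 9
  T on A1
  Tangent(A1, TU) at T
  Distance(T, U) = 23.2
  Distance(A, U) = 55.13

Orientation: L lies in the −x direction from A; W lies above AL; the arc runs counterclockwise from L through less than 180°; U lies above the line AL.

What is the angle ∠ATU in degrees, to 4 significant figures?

99.21°

Checks: ∠(WL, LA) = 90.00° ✓; |WT| = 9.000 ✓; ∠(WT, TU) = 90.00° ✓; |TU| = 23.20 ✓; |AU| = 55.13 ✓.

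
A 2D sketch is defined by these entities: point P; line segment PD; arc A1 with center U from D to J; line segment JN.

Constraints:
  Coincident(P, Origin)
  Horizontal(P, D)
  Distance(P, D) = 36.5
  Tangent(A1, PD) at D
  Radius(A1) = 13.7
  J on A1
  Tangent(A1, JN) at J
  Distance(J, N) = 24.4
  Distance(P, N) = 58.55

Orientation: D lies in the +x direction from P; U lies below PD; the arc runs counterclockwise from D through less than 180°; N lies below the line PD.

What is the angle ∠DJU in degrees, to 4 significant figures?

25.11°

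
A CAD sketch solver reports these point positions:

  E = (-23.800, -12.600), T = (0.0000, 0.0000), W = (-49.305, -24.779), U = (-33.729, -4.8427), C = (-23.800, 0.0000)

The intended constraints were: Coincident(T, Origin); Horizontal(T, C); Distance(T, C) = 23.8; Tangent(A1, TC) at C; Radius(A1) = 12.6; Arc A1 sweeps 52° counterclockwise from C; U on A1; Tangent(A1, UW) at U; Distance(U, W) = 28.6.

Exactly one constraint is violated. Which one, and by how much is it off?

Distance(U, W) = 28.6 — off by 3.30.

T = (0.00, 0.00) ✓; T.y = 0.00, C.y = 0.00 ✓; |TC| = 23.80 ✓; ∠(EC, CT) = 90.00° ✓; |EC| = 12.60 ✓; bearing(E→U) − bearing(E→C) = 52.00° ✓; |EU| = 12.60 ✓; ∠(EU, UW) = 90.00° ✓; |UW| = 25.30 ✗.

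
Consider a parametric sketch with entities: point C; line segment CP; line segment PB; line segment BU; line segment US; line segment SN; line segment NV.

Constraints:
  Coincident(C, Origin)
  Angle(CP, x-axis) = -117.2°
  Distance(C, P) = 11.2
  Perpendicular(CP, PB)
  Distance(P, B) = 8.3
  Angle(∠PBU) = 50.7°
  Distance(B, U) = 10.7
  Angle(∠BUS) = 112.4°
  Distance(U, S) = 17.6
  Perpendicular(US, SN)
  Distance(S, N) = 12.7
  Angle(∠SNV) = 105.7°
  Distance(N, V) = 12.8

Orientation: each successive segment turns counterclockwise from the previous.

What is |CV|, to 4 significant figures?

19.95

C is at the origin; CP runs at -117.2° with length 11.2, so P = (-5.119, -9.961). CP is perpendicular to PB, so PB runs at -27.20°; with |PB| = 8.3, B = (2.263, -13.76). ∠PBU = 50.7° gives BU at 102.1° from the x-axis; with |BU| = 10.7, U = (0.01974, -3.293). ∠BUS = 112.4° gives US at 169.7° from the x-axis; with |US| = 17.6, S = (-17.30, -0.1462). US ⟂ SN, so SN runs at -100.3°; with |SN| = 12.7, N = (-19.57, -12.64). ∠SNV = 105.7° gives NV at -26.00° from the x-axis; with |NV| = 12.8, V = (-8.063, -18.25). Then |CV| = |V − C| = 19.95.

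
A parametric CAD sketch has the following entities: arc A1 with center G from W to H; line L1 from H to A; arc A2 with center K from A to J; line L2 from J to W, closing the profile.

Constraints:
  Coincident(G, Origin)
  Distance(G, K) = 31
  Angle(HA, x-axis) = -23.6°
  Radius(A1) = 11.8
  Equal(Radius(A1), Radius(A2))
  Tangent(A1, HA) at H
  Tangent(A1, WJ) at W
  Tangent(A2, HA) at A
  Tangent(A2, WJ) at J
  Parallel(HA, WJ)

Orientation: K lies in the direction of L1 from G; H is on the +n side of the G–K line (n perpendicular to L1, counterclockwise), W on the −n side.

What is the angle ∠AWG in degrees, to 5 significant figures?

52.718°

The slot axis is L1's direction at -23.6°, so u = (cos -23.6°, sin -23.6°) = (0.91636, -0.40035) and n = (−sin -23.6°, cos -23.6°) = (0.40035, 0.91636). G is at the origin and K lies 31.0 along u from G, so K = 31.0·u = (28.407, -12.411). Tangency of A1 to both parallel lines with radius 11.8 puts H and W at G ± 11.8·n: H = (4.7241, 10.813), W = (-4.7241, -10.813). Equal radii place A and J the same way about K: A = K + 11.8·n = (33.131, -1.5977), J = K − 11.8·n = (23.683, -23.224). Then cos ∠AWG = WA·WG / (|WA||WG|), giving 52.718°.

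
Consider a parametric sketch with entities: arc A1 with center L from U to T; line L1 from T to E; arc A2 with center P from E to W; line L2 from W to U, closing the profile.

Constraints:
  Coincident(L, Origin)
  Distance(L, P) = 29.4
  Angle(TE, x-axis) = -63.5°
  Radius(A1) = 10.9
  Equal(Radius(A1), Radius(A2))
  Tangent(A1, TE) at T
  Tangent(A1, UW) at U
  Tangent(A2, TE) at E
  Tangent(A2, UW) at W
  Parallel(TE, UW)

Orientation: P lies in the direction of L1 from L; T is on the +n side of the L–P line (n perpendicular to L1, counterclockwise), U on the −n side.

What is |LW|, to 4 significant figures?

31.36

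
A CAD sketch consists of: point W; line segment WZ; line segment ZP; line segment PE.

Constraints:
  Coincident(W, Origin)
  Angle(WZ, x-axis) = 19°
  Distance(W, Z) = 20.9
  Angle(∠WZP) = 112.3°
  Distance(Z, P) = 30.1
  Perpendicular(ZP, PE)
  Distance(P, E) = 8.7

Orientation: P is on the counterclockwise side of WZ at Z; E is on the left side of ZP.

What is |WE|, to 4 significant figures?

39.49

W is at the origin; WZ runs at 19.0° with length 20.9, so Z = 20.9·(cos 19.0°, sin 19.0°) = (19.76, 6.804). ∠WZP = 112.3°, so ZP runs at 19.0° + (180° − 112.3°) = 86.70° from the x-axis; with |ZP| = 30.1, P = Z + 30.1·(cos 86.70°, sin 86.70°) = (21.49, 36.85). The perpendicularity gives PE at right angles to ZP; with |PE| = 8.7 on the left of ZP, E = P + 8.7·(-0.9983, 0.05756) = (12.81, 37.36). Then |WE| = |E − W| = 39.49.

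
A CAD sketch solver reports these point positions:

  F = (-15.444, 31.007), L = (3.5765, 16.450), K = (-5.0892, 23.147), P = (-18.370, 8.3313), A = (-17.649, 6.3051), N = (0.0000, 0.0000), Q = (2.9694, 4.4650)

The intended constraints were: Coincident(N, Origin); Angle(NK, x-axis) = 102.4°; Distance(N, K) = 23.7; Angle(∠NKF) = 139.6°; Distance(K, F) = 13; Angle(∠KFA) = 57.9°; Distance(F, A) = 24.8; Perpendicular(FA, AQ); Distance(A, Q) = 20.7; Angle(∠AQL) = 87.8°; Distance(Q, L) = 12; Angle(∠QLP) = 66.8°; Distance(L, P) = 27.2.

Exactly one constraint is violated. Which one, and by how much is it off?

Distance(L, P) = 27.2 — off by 3.80.

N = (0.00, 0.00) ✓; NK at 102.4° ✓; |NK| = 23.70 ✓; ∠NKF = 139.6° ✓; |KF| = 13.00 ✓; ∠KFA = 57.90° ✓; |FA| = 24.80 ✓; ∠(FA, AQ) = 90.00° ✓; |AQ| = 20.70 ✓; ∠AQL = 87.80° ✓; |QL| = 12.00 ✓; ∠QLP = 66.80° ✓; |LP| = 23.40 ✗.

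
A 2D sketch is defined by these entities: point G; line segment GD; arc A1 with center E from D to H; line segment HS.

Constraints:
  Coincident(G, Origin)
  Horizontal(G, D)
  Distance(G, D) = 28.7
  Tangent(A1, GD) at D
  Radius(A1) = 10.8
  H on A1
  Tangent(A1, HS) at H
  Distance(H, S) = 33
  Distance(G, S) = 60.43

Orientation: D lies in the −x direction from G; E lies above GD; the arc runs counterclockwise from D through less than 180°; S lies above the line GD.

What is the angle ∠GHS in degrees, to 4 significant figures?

173.6°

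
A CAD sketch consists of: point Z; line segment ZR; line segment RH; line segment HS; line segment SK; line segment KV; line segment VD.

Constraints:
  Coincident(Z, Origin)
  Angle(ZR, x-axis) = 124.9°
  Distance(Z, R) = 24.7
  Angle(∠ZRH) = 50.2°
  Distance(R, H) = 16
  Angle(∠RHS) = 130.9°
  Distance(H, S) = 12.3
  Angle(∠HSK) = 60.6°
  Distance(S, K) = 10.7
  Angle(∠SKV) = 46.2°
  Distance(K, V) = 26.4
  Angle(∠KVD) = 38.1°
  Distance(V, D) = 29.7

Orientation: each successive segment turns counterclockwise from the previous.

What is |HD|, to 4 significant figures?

23.74

Z is at the origin; ZR runs at 124.9° with length 24.7, so R = (-14.13, 20.26). ∠ZRH = 50.2° gives RH at -105.3° from the x-axis; with |RH| = 16.0, H = (-18.35, 4.825). ∠RHS = 130.9° gives HS at -56.20° from the x-axis; with |HS| = 12.3, S = (-11.51, -5.396). ∠HSK = 60.6° gives SK at 63.20° from the x-axis; with |SK| = 10.7, K = (-6.687, 4.154). ∠SKV = 46.2° gives KV at -163.0° from the x-axis; with |KV| = 26.4, V = (-31.93, -3.564). ∠KVD = 38.1° gives VD at -21.10° from the x-axis; with |VD| = 29.7, D = (-4.225, -14.26). Then |HD| = |D − H| = 23.74.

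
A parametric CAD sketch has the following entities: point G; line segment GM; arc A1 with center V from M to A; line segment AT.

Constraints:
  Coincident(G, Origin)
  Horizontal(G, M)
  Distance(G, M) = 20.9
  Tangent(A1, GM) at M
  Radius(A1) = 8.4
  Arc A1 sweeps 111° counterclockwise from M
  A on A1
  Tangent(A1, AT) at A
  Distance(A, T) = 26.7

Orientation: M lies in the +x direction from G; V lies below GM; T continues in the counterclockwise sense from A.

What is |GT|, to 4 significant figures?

42.81

G is at the origin; G and M share the same y with |GM| = 20.9 and M on the +x side, so M = (20.90, 0.000). The tangent condition forces VM to be normal to GM, so V = M + (0, -8.4) = (20.90, -8.400). On A1, M sits at bearing 90° from V; a 111° counterclockwise sweep puts A at bearing 201°, so A = V + 8.4·(cos 201°, sin 201°) = (13.06, -11.41). A1 meets AT tangentially, so VA is at right angles to AT, so AT runs along (−sin 201°, cos 201°); with |AT| = 26.7, T = (22.63, -36.34). Then |GT| = |T − G| = 42.81.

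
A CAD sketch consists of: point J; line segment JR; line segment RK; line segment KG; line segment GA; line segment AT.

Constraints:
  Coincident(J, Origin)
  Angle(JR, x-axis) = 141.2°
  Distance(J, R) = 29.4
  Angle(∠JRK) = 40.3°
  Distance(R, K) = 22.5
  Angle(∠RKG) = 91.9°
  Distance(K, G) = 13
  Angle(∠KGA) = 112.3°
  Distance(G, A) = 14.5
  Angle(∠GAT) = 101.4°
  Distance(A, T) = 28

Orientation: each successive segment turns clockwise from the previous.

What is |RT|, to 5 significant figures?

7.6258

J is at the origin; JR runs at 141.2° with length 29.4, so R = (-22.913, 18.422). ∠JRK = 40.3° gives RK at 1.5000° from the x-axis; with |RK| = 22.5, K = (-0.42025, 19.011). ∠RKG = 91.9° gives KG at -86.600° from the x-axis; with |KG| = 13.0, G = (0.35074, 6.0340). ∠KGA = 112.3° gives GA at -154.30° from the x-axis; with |GA| = 14.5, A = (-12.715, -0.25404). ∠GAT = 101.4° gives AT at 127.10° from the x-axis; with |AT| = 28.0, T = (-29.605, 22.078). Then |RT| = |T − R| = 7.6258.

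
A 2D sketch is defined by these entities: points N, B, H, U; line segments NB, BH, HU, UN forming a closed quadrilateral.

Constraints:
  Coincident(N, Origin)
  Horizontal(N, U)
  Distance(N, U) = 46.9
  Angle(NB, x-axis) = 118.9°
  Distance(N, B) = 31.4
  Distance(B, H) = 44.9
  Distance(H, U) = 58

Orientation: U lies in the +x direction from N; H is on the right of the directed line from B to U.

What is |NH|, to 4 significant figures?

18.97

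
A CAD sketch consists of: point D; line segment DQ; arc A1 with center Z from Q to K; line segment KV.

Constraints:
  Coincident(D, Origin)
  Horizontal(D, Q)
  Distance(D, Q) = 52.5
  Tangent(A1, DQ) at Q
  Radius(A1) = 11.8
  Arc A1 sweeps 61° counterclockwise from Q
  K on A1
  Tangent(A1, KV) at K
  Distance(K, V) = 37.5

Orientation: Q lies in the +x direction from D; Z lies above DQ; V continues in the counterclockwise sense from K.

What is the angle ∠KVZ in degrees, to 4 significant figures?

17.47°

On A1, Q sits at bearing -90° from Z; a 61° counterclockwise sweep puts K at bearing -29°, so K = Z + 11.8·(cos -29°, sin -29°) = (62.82, 6.079). The tangent condition forces ZK to be normal to KV, so KV runs along (−sin -29°, cos -29°); with |KV| = 37.5, V = (81.00, 38.88). Then cos ∠KVZ = VK·VZ / (|VK||VZ|), giving 17.47°.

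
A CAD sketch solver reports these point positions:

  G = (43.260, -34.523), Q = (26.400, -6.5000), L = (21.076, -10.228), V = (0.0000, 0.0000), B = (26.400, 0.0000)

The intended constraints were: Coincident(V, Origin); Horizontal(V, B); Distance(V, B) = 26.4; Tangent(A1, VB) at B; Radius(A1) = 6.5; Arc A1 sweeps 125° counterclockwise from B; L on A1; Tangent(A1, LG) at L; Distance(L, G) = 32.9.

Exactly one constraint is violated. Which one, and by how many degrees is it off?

Tangent(A1, LG) at L — off by 7.40°.

V = (0.00, 0.00) ✓; V.y = 0.00, B.y = 0.00 ✓; |VB| = 26.40 ✓; ∠(QB, BV) = 90.00° ✓; |QB| = 6.500 ✓; bearing(Q→L) − bearing(Q→B) = 125.0° ✓; |QL| = 6.499 ✓; ∠(QL, LG) = 82.60° ✗; |LG| = 32.90 ✓.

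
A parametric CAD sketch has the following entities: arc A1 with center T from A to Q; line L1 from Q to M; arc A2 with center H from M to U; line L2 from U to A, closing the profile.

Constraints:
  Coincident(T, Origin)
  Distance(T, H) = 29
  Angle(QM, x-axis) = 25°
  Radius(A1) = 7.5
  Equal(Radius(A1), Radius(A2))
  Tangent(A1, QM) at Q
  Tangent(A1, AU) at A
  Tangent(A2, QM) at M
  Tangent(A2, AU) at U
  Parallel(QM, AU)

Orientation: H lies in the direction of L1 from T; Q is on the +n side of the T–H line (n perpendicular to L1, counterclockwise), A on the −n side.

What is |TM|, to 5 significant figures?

29.954

The slot axis is L1's direction at 25.0°, so u = (cos 25.0°, sin 25.0°) = (0.90631, 0.42262) and n = (−sin 25.0°, cos 25.0°) = (-0.42262, 0.90631). T is at the origin and H lies 29.0 along u from T, so H = 29.0·u = (26.283, 12.256). Tangency of A1 to both parallel lines with radius 7.5 puts Q and A at T ± 7.5·n: Q = (-3.1696, 6.7973), A = (3.1696, -6.7973). Equal radii place M and U the same way about H: M = H + 7.5·n = (23.113, 19.053), U = H − 7.5·n = (29.453, 5.4586). Then |TM| = |M − T| = 29.954.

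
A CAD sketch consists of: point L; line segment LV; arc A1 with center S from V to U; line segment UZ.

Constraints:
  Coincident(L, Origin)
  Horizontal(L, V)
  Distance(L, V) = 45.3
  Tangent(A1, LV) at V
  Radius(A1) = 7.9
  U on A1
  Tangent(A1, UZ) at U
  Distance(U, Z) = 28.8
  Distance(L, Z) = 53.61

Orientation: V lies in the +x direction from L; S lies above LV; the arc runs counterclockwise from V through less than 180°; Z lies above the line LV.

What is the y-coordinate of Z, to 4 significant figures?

37.04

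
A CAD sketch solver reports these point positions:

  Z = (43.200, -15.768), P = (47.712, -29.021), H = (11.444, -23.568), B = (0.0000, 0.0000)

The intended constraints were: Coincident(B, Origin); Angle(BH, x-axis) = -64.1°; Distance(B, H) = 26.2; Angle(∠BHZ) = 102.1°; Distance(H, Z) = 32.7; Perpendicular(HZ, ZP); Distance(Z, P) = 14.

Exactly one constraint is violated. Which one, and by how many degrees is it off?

Perpendicular(HZ, ZP) — off by 5.00°.

B = (0.00, 0.00) ✓; BH at -64.10° ✓; |BH| = 26.20 ✓; ∠BHZ = 102.1° ✓; |HZ| = 32.70 ✓; ∠(HZ, ZP) = 85.00° ✗; |ZP| = 14.00 ✓.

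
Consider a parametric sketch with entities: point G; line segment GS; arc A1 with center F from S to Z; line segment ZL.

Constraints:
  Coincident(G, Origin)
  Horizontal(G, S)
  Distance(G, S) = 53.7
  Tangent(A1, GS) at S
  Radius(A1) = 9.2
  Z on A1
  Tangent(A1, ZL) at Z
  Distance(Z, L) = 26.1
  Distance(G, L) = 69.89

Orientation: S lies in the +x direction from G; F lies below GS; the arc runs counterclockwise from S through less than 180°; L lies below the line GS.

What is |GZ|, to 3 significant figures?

48.0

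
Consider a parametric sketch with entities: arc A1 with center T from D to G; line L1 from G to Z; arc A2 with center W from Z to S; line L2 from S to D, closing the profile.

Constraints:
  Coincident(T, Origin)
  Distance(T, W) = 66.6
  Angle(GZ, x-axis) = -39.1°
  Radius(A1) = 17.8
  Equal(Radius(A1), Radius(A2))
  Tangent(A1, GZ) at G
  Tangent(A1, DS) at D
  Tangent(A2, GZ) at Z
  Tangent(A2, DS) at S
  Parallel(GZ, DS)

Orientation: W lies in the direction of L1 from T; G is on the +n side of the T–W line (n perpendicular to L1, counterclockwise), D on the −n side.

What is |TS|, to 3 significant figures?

68.9

The slot axis is L1's direction at -39.1°, so u = (cos -39.1°, sin -39.1°) = (0.776, -0.631) and n = (−sin -39.1°, cos -39.1°) = (0.631, 0.776). T is at the origin and W lies 66.6 along u from T, so W = 66.6·u = (51.7, -42.0). Tangency of A1 to both parallel lines with radius 17.8 puts G and D at T ± 17.8·n: G = (11.2, 13.8), D = (-11.2, -13.8). Equal radii place Z and S the same way about W: Z = W + 17.8·n = (62.9, -28.2), S = W − 17.8·n = (40.5, -55.8). Then |TS| = |S − T| = 68.9.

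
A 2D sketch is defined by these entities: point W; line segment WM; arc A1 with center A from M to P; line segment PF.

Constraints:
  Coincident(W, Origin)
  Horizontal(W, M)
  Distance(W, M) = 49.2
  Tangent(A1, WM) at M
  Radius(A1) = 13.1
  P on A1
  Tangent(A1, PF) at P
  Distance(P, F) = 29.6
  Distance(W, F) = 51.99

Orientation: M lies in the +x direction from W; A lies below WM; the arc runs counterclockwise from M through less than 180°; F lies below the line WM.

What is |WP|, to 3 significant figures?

38.0

W is at the origin; WM is horizontal with |WM| = 49.2 and M on the +x side, so M = (49.2, 0.00). A1 meets WM tangentially, so AM is at right angles to WM, so A = M + (0, -13.1) = (49.2, -13.1). Since AP ⟂ PF (tangency), |AF| = √(13.1² + 29.6²) = 32.4 regardless of where P sits on A1. So F lies on both circle(W, 51.99) and circle(A, 32.4); the below-WM intersection is F = (32.3, -40.7). P is the foot of the tangent from F: P = (36.2, -11.4).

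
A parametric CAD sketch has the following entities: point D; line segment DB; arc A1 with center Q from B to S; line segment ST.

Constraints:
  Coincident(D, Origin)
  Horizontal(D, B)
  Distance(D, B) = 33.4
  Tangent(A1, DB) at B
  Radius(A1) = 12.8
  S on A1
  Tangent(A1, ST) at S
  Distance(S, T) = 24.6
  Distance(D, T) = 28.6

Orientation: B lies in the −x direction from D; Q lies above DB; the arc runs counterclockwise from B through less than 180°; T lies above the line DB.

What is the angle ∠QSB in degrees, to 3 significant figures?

60.9°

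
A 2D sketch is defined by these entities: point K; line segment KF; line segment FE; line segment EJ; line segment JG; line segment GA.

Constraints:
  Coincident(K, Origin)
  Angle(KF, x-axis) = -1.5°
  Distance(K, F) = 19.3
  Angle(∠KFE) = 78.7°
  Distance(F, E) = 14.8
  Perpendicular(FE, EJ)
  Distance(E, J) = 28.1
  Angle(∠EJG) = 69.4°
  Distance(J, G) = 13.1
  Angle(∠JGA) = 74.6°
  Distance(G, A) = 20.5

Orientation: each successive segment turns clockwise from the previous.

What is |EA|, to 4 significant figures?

6.909

K is at the origin; KF runs at -1.5° with length 19.3, so F = (19.29, -0.5052). ∠KFE = 78.7° gives FE at -102.8° from the x-axis; with |FE| = 14.8, E = (16.01, -14.94). FE ⟂ EJ, so EJ runs at 167.2°; with |EJ| = 28.1, J = (-11.39, -8.712). ∠EJG = 69.4° gives JG at 56.60° from the x-axis; with |JG| = 13.1, G = (-4.176, 2.225). ∠JGA = 74.6° gives GA at -48.80° from the x-axis; with |GA| = 20.5, A = (9.327, -13.20). Then |EA| = |A − E| = 6.909.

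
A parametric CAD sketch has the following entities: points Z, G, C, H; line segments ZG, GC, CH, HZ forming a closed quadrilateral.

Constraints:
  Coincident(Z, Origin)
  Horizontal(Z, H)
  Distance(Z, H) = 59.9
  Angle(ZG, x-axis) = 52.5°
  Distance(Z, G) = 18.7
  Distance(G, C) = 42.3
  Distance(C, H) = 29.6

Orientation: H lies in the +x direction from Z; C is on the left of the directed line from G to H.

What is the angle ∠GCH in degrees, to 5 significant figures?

87.905°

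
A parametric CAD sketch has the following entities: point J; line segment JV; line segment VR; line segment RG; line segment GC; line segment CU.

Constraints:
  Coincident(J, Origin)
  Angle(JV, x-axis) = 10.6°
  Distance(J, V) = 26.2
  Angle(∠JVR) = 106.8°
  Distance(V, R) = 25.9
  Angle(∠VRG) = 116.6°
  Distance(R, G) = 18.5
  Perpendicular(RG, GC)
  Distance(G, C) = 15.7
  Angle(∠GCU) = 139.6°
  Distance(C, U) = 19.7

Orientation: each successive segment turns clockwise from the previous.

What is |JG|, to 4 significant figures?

42.62

J is at the origin; JV runs at 10.6° with length 26.2, so V = (25.75, 4.820). ∠JVR = 106.8° gives VR at -62.60° from the x-axis; with |VR| = 25.9, R = (37.67, -18.17). ∠VRG = 116.6° gives RG at -126.0° from the x-axis; with |RG| = 18.5, G = (26.80, -33.14). Then |JG| = |G − J| = 42.62.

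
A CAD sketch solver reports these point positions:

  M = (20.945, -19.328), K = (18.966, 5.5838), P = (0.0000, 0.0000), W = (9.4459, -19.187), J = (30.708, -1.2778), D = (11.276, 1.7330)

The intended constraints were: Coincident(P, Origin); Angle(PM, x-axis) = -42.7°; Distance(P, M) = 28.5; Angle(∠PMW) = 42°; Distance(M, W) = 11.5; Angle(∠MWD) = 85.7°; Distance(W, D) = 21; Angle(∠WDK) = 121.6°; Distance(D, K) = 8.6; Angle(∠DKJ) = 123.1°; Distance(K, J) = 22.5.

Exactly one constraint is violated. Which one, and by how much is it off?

Distance(K, J) = 22.5 — off by 8.90.

P = (0.00, 0.00) ✓; PM at -42.70° ✓; |PM| = 28.50 ✓; ∠PMW = 42.00° ✓; |MW| = 11.50 ✓; ∠MWD = 85.70° ✓; |WD| = 21.00 ✓; ∠WDK = 121.6° ✓; |DK| = 8.600 ✓; ∠DKJ = 123.1° ✓; |KJ| = 13.60 ✗.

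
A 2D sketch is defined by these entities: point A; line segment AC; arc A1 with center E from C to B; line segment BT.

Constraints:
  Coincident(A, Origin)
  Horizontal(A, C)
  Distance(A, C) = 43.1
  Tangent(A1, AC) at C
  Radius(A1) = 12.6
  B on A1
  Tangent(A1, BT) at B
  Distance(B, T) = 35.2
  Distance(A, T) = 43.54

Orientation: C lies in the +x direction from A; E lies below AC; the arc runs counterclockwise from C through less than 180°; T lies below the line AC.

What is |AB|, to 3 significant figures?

32.4

Checks: ∠(EC, CA) = 90.00° ✓; |EB| = 12.60 ✓; ∠(EB, BT) = 90.00° ✓; |BT| = 35.20 ✓; |AT| = 43.54 ✓.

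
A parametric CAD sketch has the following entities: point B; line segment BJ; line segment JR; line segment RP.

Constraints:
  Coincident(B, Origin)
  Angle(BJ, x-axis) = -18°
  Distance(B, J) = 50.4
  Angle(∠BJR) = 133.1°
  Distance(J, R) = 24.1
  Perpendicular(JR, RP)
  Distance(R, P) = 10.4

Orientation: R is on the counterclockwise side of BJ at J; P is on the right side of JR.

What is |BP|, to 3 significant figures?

75.2

B is at the origin; BJ runs at -18.0° with length 50.4, so J = 50.4·(cos -18.0°, sin -18.0°) = (47.9, -15.6). ∠BJR = 133.1°, so JR runs at -18.0° + (180° − 133.1°) = 28.9° from the x-axis; with |JR| = 24.1, R = J + 24.1·(cos 28.9°, sin 28.9°) = (69.0, -3.93). JR is perpendicular to RP; with |RP| = 10.4 on the right of JR, P = R + 10.4·(0.483, -0.875) = (74.1, -13.0). Then |BP| = |P − B| = 75.2.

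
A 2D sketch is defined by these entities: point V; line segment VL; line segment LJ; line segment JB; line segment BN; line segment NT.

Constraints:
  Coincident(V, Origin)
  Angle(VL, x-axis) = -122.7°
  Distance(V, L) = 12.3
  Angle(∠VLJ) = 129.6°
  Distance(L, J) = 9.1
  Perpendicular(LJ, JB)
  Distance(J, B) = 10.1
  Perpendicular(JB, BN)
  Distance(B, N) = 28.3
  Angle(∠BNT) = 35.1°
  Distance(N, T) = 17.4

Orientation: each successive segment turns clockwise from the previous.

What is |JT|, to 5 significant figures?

14.065

JB is perpendicular to BN, so BN runs at 6.9000°; with |BN| = 28.3, N = (11.203, 1.9829). ∠BNT = 35.1° gives NT at -138.00° from the x-axis; with |NT| = 17.4, T = (-1.7281, -9.6600). Then |JT| = |T − J| = 14.065.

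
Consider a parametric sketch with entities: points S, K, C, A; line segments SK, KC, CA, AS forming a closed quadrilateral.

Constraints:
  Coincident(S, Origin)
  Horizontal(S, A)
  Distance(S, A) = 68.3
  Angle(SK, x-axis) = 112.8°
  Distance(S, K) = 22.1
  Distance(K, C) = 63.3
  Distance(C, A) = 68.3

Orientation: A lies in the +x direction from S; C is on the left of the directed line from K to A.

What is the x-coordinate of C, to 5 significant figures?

39.275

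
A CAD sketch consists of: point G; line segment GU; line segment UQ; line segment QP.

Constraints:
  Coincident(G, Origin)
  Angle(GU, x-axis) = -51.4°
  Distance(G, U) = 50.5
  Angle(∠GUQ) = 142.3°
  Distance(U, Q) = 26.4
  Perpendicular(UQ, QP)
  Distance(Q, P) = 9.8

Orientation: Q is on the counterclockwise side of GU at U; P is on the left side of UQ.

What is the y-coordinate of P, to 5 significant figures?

-36.198

G is at the origin; GU runs at -51.4° with length 50.5, so U = 50.5·(cos -51.4°, sin -51.4°) = (31.506, -39.467). ∠GUQ = 142.3°, so UQ runs at -51.4° + (180° − 142.3°) = -13.700° from the x-axis; with |UQ| = 26.4, Q = U + 26.4·(cos -13.700°, sin -13.700°) = (57.155, -45.719). The perpendicularity gives QP at right angles to UQ; with |QP| = 9.8 on the left of UQ, P = Q + 9.8·(0.23684, 0.97155) = (59.476, -36.198). So P.y = -36.198.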